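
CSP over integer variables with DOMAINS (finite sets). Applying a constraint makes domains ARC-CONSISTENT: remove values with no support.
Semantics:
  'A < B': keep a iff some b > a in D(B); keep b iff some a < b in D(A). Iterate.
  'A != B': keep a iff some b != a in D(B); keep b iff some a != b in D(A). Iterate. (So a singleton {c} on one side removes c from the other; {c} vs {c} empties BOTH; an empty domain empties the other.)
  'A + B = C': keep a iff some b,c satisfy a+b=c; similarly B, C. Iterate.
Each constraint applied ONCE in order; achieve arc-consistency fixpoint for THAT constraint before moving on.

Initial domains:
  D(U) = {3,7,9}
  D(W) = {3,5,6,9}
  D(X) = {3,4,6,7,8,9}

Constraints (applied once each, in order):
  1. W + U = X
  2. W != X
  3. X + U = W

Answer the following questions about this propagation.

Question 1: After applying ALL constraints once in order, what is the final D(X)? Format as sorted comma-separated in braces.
Answer: {}

Derivation:
Constraint 1 (W + U = X) on D(W)={3,5,6,9} D(U)={3,7,9} D(X)={3,4,6,7,8,9}: W {3,5,6,9}->{3,5,6}; U {3,7,9}->{3}; X {3,4,6,7,8,9}->{6,8,9}
Constraint 2 (W != X) on D(W)={3,5,6} D(X)={6,8,9}: no change
Constraint 3 (X + U = W) on D(X)={6,8,9} D(U)={3} D(W)={3,5,6}: X {6,8,9}->{}; U {3}->{}; W {3,5,6}->{}
So after all 3 constraints: D(X) = {}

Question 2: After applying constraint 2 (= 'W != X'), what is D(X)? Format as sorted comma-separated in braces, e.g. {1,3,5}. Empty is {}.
Answer: {6,8,9}

Derivation:
Constraint 1 (W + U = X) on D(W)={3,5,6,9} D(U)={3,7,9} D(X)={3,4,6,7,8,9}: W {3,5,6,9}->{3,5,6}; U {3,7,9}->{3}; X {3,4,6,7,8,9}->{6,8,9}
Constraint 2 (W != X) on D(W)={3,5,6} D(X)={6,8,9}: no change
So after constraint 2: D(X) = {6,8,9}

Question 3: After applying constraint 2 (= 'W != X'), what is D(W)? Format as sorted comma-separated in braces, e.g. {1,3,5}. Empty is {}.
Answer: {3,5,6}

Derivation:
Constraint 1 (W + U = X) on D(W)={3,5,6,9} D(U)={3,7,9} D(X)={3,4,6,7,8,9}: W {3,5,6,9}->{3,5,6}; U {3,7,9}->{3}; X {3,4,6,7,8,9}->{6,8,9}
Constraint 2 (W != X) on D(W)={3,5,6} D(X)={6,8,9}: no change
So after constraint 2: D(W) = {3,5,6}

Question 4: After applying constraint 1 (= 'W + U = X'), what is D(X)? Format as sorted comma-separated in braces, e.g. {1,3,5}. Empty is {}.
Constraint 1 (W + U = X) on D(W)={3,5,6,9} D(U)={3,7,9} D(X)={3,4,6,7,8,9}: W {3,5,6,9}->{3,5,6}; U {3,7,9}->{3}; X {3,4,6,7,8,9}->{6,8,9}
So after constraint 1: D(X) = {6,8,9}

Answer: {6,8,9}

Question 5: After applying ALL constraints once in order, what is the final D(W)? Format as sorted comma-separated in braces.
Constraint 1 (W + U = X) on D(W)={3,5,6,9} D(U)={3,7,9} D(X)={3,4,6,7,8,9}: W {3,5,6,9}->{3,5,6}; U {3,7,9}->{3}; X {3,4,6,7,8,9}->{6,8,9}
Constraint 2 (W != X) on D(W)={3,5,6} D(X)={6,8,9}: no change
Constraint 3 (X + U = W) on D(X)={6,8,9} D(U)={3} D(W)={3,5,6}: X {6,8,9}->{}; U {3}->{}; W {3,5,6}->{}
So after all 3 constraints: D(W) = {}

Answer: {}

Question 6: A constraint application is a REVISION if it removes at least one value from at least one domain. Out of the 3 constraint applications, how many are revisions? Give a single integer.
Answer: 2

Derivation:
Constraint 1 (W + U = X) on D(W)={3,5,6,9} D(U)={3,7,9} D(X)={3,4,6,7,8,9}: W {3,5,6,9}->{3,5,6}; U {3,7,9}->{3}; X {3,4,6,7,8,9}->{6,8,9} => REVISION
Constraint 2 (W != X) on D(W)={3,5,6} D(X)={6,8,9}: no change => not a revision
Constraint 3 (X + U = W) on D(X)={6,8,9} D(U)={3} D(W)={3,5,6}: X {6,8,9}->{}; U {3}->{}; W {3,5,6}->{} => REVISION
Total revisions = 2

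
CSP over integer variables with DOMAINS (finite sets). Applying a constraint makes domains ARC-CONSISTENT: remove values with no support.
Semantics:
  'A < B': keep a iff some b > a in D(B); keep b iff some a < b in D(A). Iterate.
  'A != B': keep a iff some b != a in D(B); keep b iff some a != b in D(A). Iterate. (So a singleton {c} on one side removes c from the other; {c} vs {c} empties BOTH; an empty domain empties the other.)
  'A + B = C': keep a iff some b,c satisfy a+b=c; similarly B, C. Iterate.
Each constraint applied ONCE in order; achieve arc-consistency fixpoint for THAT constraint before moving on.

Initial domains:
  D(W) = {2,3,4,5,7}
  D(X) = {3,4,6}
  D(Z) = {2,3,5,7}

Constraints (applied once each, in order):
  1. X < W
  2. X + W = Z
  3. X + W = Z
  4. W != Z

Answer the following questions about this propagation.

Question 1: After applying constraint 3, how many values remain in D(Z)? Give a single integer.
Answer: 1

Derivation:
Constraint 1 (X < W) on D(X)={3,4,6} D(W)={2,3,4,5,7}: W {2,3,4,5,7}->{4,5,7}
Constraint 2 (X + W = Z) on D(X)={3,4,6} D(W)={4,5,7} D(Z)={2,3,5,7}: X {3,4,6}->{3}; W {4,5,7}->{4}; Z {2,3,5,7}->{7}
Constraint 3 (X + W = Z) on D(X)={3} D(W)={4} D(Z)={7}: no change
So after constraint 3: D(Z)={7}, size = 1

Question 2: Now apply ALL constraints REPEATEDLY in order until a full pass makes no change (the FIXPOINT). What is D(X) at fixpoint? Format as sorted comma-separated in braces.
Answer: {3}

Derivation:
pass 0 (initial): D(X)={3,4,6}
pass 1: W {2,3,4,5,7}->{4}; X {3,4,6}->{3}; Z {2,3,5,7}->{7}
pass 2: no change
Fixpoint after 2 passes: D(X) = {3}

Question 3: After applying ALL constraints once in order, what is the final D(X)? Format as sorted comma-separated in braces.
Constraint 1 (X < W) on D(X)={3,4,6} D(W)={2,3,4,5,7}: W {2,3,4,5,7}->{4,5,7}
Constraint 2 (X + W = Z) on D(X)={3,4,6} D(W)={4,5,7} D(Z)={2,3,5,7}: X {3,4,6}->{3}; W {4,5,7}->{4}; Z {2,3,5,7}->{7}
Constraint 3 (X + W = Z) on D(X)={3} D(W)={4} D(Z)={7}: no change
Constraint 4 (W != Z) on D(W)={4} D(Z)={7}: no change
So after all 4 constraints: D(X) = {3}

Answer: {3}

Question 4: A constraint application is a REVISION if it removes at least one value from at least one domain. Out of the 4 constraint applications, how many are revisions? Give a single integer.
Answer: 2

Derivation:
Constraint 1 (X < W) on D(X)={3,4,6} D(W)={2,3,4,5,7}: W {2,3,4,5,7}->{4,5,7} => REVISION
Constraint 2 (X + W = Z) on D(X)={3,4,6} D(W)={4,5,7} D(Z)={2,3,5,7}: X {3,4,6}->{3}; W {4,5,7}->{4}; Z {2,3,5,7}->{7} => REVISION
Constraint 3 (X + W = Z) on D(X)={3} D(W)={4} D(Z)={7}: no change => not a revision
Constraint 4 (W != Z) on D(W)={4} D(Z)={7}: no change => not a revision
Total revisions = 2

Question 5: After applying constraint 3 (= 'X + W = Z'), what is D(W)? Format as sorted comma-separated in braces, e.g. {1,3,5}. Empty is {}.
Constraint 1 (X < W) on D(X)={3,4,6} D(W)={2,3,4,5,7}: W {2,3,4,5,7}->{4,5,7}
Constraint 2 (X + W = Z) on D(X)={3,4,6} D(W)={4,5,7} D(Z)={2,3,5,7}: X {3,4,6}->{3}; W {4,5,7}->{4}; Z {2,3,5,7}->{7}
Constraint 3 (X + W = Z) on D(X)={3} D(W)={4} D(Z)={7}: no change
So after constraint 3: D(W) = {4}

Answer: {4}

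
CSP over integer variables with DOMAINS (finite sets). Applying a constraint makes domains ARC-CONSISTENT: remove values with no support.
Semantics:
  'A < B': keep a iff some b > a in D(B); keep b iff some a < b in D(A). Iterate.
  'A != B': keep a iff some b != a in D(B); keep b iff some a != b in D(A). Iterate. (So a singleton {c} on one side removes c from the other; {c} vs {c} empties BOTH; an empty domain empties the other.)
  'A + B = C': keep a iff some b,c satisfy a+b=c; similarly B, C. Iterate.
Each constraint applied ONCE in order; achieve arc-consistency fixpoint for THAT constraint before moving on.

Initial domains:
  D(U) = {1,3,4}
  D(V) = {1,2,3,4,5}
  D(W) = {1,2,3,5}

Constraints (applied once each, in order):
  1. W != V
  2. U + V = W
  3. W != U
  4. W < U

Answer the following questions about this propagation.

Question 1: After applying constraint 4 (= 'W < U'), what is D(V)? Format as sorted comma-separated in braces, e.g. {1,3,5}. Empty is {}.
Constraint 1 (W != V) on D(W)={1,2,3,5} D(V)={1,2,3,4,5}: no change
Constraint 2 (U + V = W) on D(U)={1,3,4} D(V)={1,2,3,4,5} D(W)={1,2,3,5}: V {1,2,3,4,5}->{1,2,4}; W {1,2,3,5}->{2,3,5}
Constraint 3 (W != U) on D(W)={2,3,5} D(U)={1,3,4}: no change
Constraint 4 (W < U) on D(W)={2,3,5} D(U)={1,3,4}: W {2,3,5}->{2,3}; U {1,3,4}->{3,4}
So after constraint 4: D(V) = {1,2,4}

Answer: {1,2,4}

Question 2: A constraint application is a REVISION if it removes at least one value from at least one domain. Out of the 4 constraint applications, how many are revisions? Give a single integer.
Constraint 1 (W != V) on D(W)={1,2,3,5} D(V)={1,2,3,4,5}: no change => not a revision
Constraint 2 (U + V = W) on D(U)={1,3,4} D(V)={1,2,3,4,5} D(W)={1,2,3,5}: V {1,2,3,4,5}->{1,2,4}; W {1,2,3,5}->{2,3,5} => REVISION
Constraint 3 (W != U) on D(W)={2,3,5} D(U)={1,3,4}: no change => not a revision
Constraint 4 (W < U) on D(W)={2,3,5} D(U)={1,3,4}: W {2,3,5}->{2,3}; U {1,3,4}->{3,4} => REVISION
Total revisions = 2

Answer: 2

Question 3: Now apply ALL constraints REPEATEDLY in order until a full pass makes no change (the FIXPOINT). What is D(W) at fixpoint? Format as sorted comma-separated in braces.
Answer: {}

Derivation:
pass 0 (initial): D(W)={1,2,3,5}
pass 1: U {1,3,4}->{3,4}; V {1,2,3,4,5}->{1,2,4}; W {1,2,3,5}->{2,3}
pass 2: U {3,4}->{}; V {1,2,4}->{}; W {2,3}->{}
pass 3: no change
Fixpoint after 3 passes: D(W) = {}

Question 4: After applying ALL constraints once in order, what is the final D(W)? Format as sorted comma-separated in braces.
Answer: {2,3}

Derivation:
Constraint 1 (W != V) on D(W)={1,2,3,5} D(V)={1,2,3,4,5}: no change
Constraint 2 (U + V = W) on D(U)={1,3,4} D(V)={1,2,3,4,5} D(W)={1,2,3,5}: V {1,2,3,4,5}->{1,2,4}; W {1,2,3,5}->{2,3,5}
Constraint 3 (W != U) on D(W)={2,3,5} D(U)={1,3,4}: no change
Constraint 4 (W < U) on D(W)={2,3,5} D(U)={1,3,4}: W {2,3,5}->{2,3}; U {1,3,4}->{3,4}
So after all 4 constraints: D(W) = {2,3}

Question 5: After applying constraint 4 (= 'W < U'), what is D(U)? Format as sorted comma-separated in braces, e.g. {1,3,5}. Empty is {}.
Constraint 1 (W != V) on D(W)={1,2,3,5} D(V)={1,2,3,4,5}: no change
Constraint 2 (U + V = W) on D(U)={1,3,4} D(V)={1,2,3,4,5} D(W)={1,2,3,5}: V {1,2,3,4,5}->{1,2,4}; W {1,2,3,5}->{2,3,5}
Constraint 3 (W != U) on D(W)={2,3,5} D(U)={1,3,4}: no change
Constraint 4 (W < U) on D(W)={2,3,5} D(U)={1,3,4}: W {2,3,5}->{2,3}; U {1,3,4}->{3,4}
So after constraint 4: D(U) = {3,4}

Answer: {3,4}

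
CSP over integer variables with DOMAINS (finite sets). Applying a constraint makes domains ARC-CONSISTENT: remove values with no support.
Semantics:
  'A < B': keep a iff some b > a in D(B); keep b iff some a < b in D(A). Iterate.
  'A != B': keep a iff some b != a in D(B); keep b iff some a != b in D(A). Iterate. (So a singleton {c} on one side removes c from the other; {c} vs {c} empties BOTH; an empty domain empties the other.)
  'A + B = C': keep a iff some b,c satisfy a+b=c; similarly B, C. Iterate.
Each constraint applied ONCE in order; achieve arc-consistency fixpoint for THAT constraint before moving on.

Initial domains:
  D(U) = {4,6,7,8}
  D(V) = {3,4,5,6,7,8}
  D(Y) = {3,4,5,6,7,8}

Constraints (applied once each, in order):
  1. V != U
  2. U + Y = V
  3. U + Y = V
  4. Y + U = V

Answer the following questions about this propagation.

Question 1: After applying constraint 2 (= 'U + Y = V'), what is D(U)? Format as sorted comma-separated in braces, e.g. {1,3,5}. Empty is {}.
Answer: {4}

Derivation:
Constraint 1 (V != U) on D(V)={3,4,5,6,7,8} D(U)={4,6,7,8}: no change
Constraint 2 (U + Y = V) on D(U)={4,6,7,8} D(Y)={3,4,5,6,7,8} D(V)={3,4,5,6,7,8}: U {4,6,7,8}->{4}; Y {3,4,5,6,7,8}->{3,4}; V {3,4,5,6,7,8}->{7,8}
So after constraint 2: D(U) = {4}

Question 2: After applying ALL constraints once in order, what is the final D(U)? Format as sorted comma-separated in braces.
Constraint 1 (V != U) on D(V)={3,4,5,6,7,8} D(U)={4,6,7,8}: no change
Constraint 2 (U + Y = V) on D(U)={4,6,7,8} D(Y)={3,4,5,6,7,8} D(V)={3,4,5,6,7,8}: U {4,6,7,8}->{4}; Y {3,4,5,6,7,8}->{3,4}; V {3,4,5,6,7,8}->{7,8}
Constraint 3 (U + Y = V) on D(U)={4} D(Y)={3,4} D(V)={7,8}: no change
Constraint 4 (Y + U = V) on D(Y)={3,4} D(U)={4} D(V)={7,8}: no change
So after all 4 constraints: D(U) = {4}

Answer: {4}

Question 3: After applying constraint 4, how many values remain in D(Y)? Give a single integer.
Answer: 2

Derivation:
Constraint 1 (V != U) on D(V)={3,4,5,6,7,8} D(U)={4,6,7,8}: no change
Constraint 2 (U + Y = V) on D(U)={4,6,7,8} D(Y)={3,4,5,6,7,8} D(V)={3,4,5,6,7,8}: U {4,6,7,8}->{4}; Y {3,4,5,6,7,8}->{3,4}; V {3,4,5,6,7,8}->{7,8}
Constraint 3 (U + Y = V) on D(U)={4} D(Y)={3,4} D(V)={7,8}: no change
Constraint 4 (Y + U = V) on D(Y)={3,4} D(U)={4} D(V)={7,8}: no change
So after constraint 4: D(Y)={3,4}, size = 2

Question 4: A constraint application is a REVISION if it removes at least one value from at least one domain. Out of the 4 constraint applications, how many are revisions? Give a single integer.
Constraint 1 (V != U) on D(V)={3,4,5,6,7,8} D(U)={4,6,7,8}: no change => not a revision
Constraint 2 (U + Y = V) on D(U)={4,6,7,8} D(Y)={3,4,5,6,7,8} D(V)={3,4,5,6,7,8}: U {4,6,7,8}->{4}; Y {3,4,5,6,7,8}->{3,4}; V {3,4,5,6,7,8}->{7,8} => REVISION
Constraint 3 (U + Y = V) on D(U)={4} D(Y)={3,4} D(V)={7,8}: no change => not a revision
Constraint 4 (Y + U = V) on D(Y)={3,4} D(U)={4} D(V)={7,8}: no change => not a revision
Total revisions = 1

Answer: 1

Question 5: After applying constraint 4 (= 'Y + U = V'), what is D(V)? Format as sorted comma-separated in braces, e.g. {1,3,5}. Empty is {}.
Answer: {7,8}

Derivation:
Constraint 1 (V != U) on D(V)={3,4,5,6,7,8} D(U)={4,6,7,8}: no change
Constraint 2 (U + Y = V) on D(U)={4,6,7,8} D(Y)={3,4,5,6,7,8} D(V)={3,4,5,6,7,8}: U {4,6,7,8}->{4}; Y {3,4,5,6,7,8}->{3,4}; V {3,4,5,6,7,8}->{7,8}
Constraint 3 (U + Y = V) on D(U)={4} D(Y)={3,4} D(V)={7,8}: no change
Constraint 4 (Y + U = V) on D(Y)={3,4} D(U)={4} D(V)={7,8}: no change
So after constraint 4: D(V) = {7,8}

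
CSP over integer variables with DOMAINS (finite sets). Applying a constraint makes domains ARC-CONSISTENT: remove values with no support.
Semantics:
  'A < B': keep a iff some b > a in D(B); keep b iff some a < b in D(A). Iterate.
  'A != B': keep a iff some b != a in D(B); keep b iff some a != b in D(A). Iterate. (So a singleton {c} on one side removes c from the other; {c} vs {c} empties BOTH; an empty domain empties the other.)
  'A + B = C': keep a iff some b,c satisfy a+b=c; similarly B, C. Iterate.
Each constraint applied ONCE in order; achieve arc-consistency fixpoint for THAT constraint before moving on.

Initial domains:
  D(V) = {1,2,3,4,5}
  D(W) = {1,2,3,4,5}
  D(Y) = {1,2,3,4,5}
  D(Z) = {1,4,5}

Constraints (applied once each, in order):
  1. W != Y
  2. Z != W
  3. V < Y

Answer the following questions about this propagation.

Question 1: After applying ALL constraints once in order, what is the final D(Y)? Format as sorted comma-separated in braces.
Constraint 1 (W != Y) on D(W)={1,2,3,4,5} D(Y)={1,2,3,4,5}: no change
Constraint 2 (Z != W) on D(Z)={1,4,5} D(W)={1,2,3,4,5}: no change
Constraint 3 (V < Y) on D(V)={1,2,3,4,5} D(Y)={1,2,3,4,5}: V {1,2,3,4,5}->{1,2,3,4}; Y {1,2,3,4,5}->{2,3,4,5}
So after all 3 constraints: D(Y) = {2,3,4,5}

Answer: {2,3,4,5}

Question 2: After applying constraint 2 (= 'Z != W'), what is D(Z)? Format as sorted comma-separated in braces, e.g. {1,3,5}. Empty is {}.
Answer: {1,4,5}

Derivation:
Constraint 1 (W != Y) on D(W)={1,2,3,4,5} D(Y)={1,2,3,4,5}: no change
Constraint 2 (Z != W) on D(Z)={1,4,5} D(W)={1,2,3,4,5}: no change
So after constraint 2: D(Z) = {1,4,5}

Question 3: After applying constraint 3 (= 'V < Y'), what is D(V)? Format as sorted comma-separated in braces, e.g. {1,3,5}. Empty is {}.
Answer: {1,2,3,4}

Derivation:
Constraint 1 (W != Y) on D(W)={1,2,3,4,5} D(Y)={1,2,3,4,5}: no change
Constraint 2 (Z != W) on D(Z)={1,4,5} D(W)={1,2,3,4,5}: no change
Constraint 3 (V < Y) on D(V)={1,2,3,4,5} D(Y)={1,2,3,4,5}: V {1,2,3,4,5}->{1,2,3,4}; Y {1,2,3,4,5}->{2,3,4,5}
So after constraint 3: D(V) = {1,2,3,4}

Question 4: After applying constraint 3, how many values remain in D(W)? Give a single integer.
Constraint 1 (W != Y) on D(W)={1,2,3,4,5} D(Y)={1,2,3,4,5}: no change
Constraint 2 (Z != W) on D(Z)={1,4,5} D(W)={1,2,3,4,5}: no change
Constraint 3 (V < Y) on D(V)={1,2,3,4,5} D(Y)={1,2,3,4,5}: V {1,2,3,4,5}->{1,2,3,4}; Y {1,2,3,4,5}->{2,3,4,5}
So after constraint 3: D(W)={1,2,3,4,5}, size = 5

Answer: 5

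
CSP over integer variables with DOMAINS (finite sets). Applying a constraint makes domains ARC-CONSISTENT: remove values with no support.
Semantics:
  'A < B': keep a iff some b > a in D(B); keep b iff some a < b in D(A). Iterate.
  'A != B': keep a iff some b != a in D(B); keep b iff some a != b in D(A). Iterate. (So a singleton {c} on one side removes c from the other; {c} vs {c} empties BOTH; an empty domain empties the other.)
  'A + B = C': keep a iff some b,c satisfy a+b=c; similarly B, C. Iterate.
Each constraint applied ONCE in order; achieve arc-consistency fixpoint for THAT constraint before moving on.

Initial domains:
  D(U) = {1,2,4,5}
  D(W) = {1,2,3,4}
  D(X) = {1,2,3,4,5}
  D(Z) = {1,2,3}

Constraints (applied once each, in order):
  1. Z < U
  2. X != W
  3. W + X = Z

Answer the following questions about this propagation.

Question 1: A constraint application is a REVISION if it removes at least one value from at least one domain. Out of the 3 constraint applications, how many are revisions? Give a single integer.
Answer: 2

Derivation:
Constraint 1 (Z < U) on D(Z)={1,2,3} D(U)={1,2,4,5}: U {1,2,4,5}->{2,4,5} => REVISION
Constraint 2 (X != W) on D(X)={1,2,3,4,5} D(W)={1,2,3,4}: no change => not a revision
Constraint 3 (W + X = Z) on D(W)={1,2,3,4} D(X)={1,2,3,4,5} D(Z)={1,2,3}: W {1,2,3,4}->{1,2}; X {1,2,3,4,5}->{1,2}; Z {1,2,3}->{2,3} => REVISION
Total revisions = 2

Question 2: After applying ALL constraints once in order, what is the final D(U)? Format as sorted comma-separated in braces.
Answer: {2,4,5}

Derivation:
Constraint 1 (Z < U) on D(Z)={1,2,3} D(U)={1,2,4,5}: U {1,2,4,5}->{2,4,5}
Constraint 2 (X != W) on D(X)={1,2,3,4,5} D(W)={1,2,3,4}: no change
Constraint 3 (W + X = Z) on D(W)={1,2,3,4} D(X)={1,2,3,4,5} D(Z)={1,2,3}: W {1,2,3,4}->{1,2}; X {1,2,3,4,5}->{1,2}; Z {1,2,3}->{2,3}
So after all 3 constraints: D(U) = {2,4,5}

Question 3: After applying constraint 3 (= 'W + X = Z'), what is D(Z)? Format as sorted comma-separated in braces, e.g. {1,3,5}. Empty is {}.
Answer: {2,3}

Derivation:
Constraint 1 (Z < U) on D(Z)={1,2,3} D(U)={1,2,4,5}: U {1,2,4,5}->{2,4,5}
Constraint 2 (X != W) on D(X)={1,2,3,4,5} D(W)={1,2,3,4}: no change
Constraint 3 (W + X = Z) on D(W)={1,2,3,4} D(X)={1,2,3,4,5} D(Z)={1,2,3}: W {1,2,3,4}->{1,2}; X {1,2,3,4,5}->{1,2}; Z {1,2,3}->{2,3}
So after constraint 3: D(Z) = {2,3}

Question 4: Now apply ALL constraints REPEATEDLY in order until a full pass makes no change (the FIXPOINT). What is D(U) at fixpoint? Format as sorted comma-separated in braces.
pass 0 (initial): D(U)={1,2,4,5}
pass 1: U {1,2,4,5}->{2,4,5}; W {1,2,3,4}->{1,2}; X {1,2,3,4,5}->{1,2}; Z {1,2,3}->{2,3}
pass 2: U {2,4,5}->{4,5}
pass 3: no change
Fixpoint after 3 passes: D(U) = {4,5}

Answer: {4,5}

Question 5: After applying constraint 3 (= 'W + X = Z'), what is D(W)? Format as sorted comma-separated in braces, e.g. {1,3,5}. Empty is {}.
Answer: {1,2}

Derivation:
Constraint 1 (Z < U) on D(Z)={1,2,3} D(U)={1,2,4,5}: U {1,2,4,5}->{2,4,5}
Constraint 2 (X != W) on D(X)={1,2,3,4,5} D(W)={1,2,3,4}: no change
Constraint 3 (W + X = Z) on D(W)={1,2,3,4} D(X)={1,2,3,4,5} D(Z)={1,2,3}: W {1,2,3,4}->{1,2}; X {1,2,3,4,5}->{1,2}; Z {1,2,3}->{2,3}
So after constraint 3: D(W) = {1,2}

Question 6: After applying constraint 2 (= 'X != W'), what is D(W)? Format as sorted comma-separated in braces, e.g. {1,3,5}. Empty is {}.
Constraint 1 (Z < U) on D(Z)={1,2,3} D(U)={1,2,4,5}: U {1,2,4,5}->{2,4,5}
Constraint 2 (X != W) on D(X)={1,2,3,4,5} D(W)={1,2,3,4}: no change
So after constraint 2: D(W) = {1,2,3,4}

Answer: {1,2,3,4}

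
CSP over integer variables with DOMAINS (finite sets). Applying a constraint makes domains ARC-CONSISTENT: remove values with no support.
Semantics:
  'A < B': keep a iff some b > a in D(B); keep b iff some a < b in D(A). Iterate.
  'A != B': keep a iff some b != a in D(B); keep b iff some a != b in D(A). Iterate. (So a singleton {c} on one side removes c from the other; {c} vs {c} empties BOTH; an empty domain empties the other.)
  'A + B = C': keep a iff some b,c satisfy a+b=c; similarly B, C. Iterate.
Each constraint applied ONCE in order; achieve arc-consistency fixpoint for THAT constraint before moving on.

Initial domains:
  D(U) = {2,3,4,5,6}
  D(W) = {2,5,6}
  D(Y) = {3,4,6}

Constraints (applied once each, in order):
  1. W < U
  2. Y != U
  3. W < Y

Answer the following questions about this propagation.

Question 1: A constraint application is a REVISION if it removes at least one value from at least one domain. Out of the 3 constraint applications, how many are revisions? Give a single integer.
Constraint 1 (W < U) on D(W)={2,5,6} D(U)={2,3,4,5,6}: W {2,5,6}->{2,5}; U {2,3,4,5,6}->{3,4,5,6} => REVISION
Constraint 2 (Y != U) on D(Y)={3,4,6} D(U)={3,4,5,6}: no change => not a revision
Constraint 3 (W < Y) on D(W)={2,5} D(Y)={3,4,6}: no change => not a revision
Total revisions = 1

Answer: 1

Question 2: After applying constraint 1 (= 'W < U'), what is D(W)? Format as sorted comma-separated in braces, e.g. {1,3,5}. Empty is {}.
Constraint 1 (W < U) on D(W)={2,5,6} D(U)={2,3,4,5,6}: W {2,5,6}->{2,5}; U {2,3,4,5,6}->{3,4,5,6}
So after constraint 1: D(W) = {2,5}

Answer: {2,5}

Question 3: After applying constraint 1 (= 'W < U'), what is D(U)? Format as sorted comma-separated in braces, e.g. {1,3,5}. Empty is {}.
Answer: {3,4,5,6}

Derivation:
Constraint 1 (W < U) on D(W)={2,5,6} D(U)={2,3,4,5,6}: W {2,5,6}->{2,5}; U {2,3,4,5,6}->{3,4,5,6}
So after constraint 1: D(U) = {3,4,5,6}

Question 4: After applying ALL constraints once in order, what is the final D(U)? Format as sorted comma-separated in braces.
Constraint 1 (W < U) on D(W)={2,5,6} D(U)={2,3,4,5,6}: W {2,5,6}->{2,5}; U {2,3,4,5,6}->{3,4,5,6}
Constraint 2 (Y != U) on D(Y)={3,4,6} D(U)={3,4,5,6}: no change
Constraint 3 (W < Y) on D(W)={2,5} D(Y)={3,4,6}: no change
So after all 3 constraints: D(U) = {3,4,5,6}

Answer: {3,4,5,6}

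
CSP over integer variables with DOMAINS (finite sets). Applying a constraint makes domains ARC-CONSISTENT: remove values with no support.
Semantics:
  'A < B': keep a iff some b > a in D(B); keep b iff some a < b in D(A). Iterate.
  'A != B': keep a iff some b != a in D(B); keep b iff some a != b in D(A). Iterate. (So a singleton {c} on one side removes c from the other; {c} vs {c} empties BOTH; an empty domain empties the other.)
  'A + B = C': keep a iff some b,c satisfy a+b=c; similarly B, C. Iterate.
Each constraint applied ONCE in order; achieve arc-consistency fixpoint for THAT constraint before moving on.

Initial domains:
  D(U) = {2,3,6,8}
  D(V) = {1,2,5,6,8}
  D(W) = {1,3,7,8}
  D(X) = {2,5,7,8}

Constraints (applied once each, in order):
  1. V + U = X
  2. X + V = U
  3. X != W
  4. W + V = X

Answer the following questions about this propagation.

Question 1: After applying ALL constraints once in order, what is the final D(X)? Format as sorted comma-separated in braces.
Answer: {}

Derivation:
Constraint 1 (V + U = X) on D(V)={1,2,5,6,8} D(U)={2,3,6,8} D(X)={2,5,7,8}: V {1,2,5,6,8}->{1,2,5,6}; U {2,3,6,8}->{2,3,6}; X {2,5,7,8}->{5,7,8}
Constraint 2 (X + V = U) on D(X)={5,7,8} D(V)={1,2,5,6} D(U)={2,3,6}: X {5,7,8}->{5}; V {1,2,5,6}->{1}; U {2,3,6}->{6}
Constraint 3 (X != W) on D(X)={5} D(W)={1,3,7,8}: no change
Constraint 4 (W + V = X) on D(W)={1,3,7,8} D(V)={1} D(X)={5}: W {1,3,7,8}->{}; V {1}->{}; X {5}->{}
So after all 4 constraints: D(X) = {}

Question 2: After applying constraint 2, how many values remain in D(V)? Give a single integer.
Constraint 1 (V + U = X) on D(V)={1,2,5,6,8} D(U)={2,3,6,8} D(X)={2,5,7,8}: V {1,2,5,6,8}->{1,2,5,6}; U {2,3,6,8}->{2,3,6}; X {2,5,7,8}->{5,7,8}
Constraint 2 (X + V = U) on D(X)={5,7,8} D(V)={1,2,5,6} D(U)={2,3,6}: X {5,7,8}->{5}; V {1,2,5,6}->{1}; U {2,3,6}->{6}
So after constraint 2: D(V)={1}, size = 1

Answer: 1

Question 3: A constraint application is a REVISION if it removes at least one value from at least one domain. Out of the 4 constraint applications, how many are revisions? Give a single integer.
Answer: 3

Derivation:
Constraint 1 (V + U = X) on D(V)={1,2,5,6,8} D(U)={2,3,6,8} D(X)={2,5,7,8}: V {1,2,5,6,8}->{1,2,5,6}; U {2,3,6,8}->{2,3,6}; X {2,5,7,8}->{5,7,8} => REVISION
Constraint 2 (X + V = U) on D(X)={5,7,8} D(V)={1,2,5,6} D(U)={2,3,6}: X {5,7,8}->{5}; V {1,2,5,6}->{1}; U {2,3,6}->{6} => REVISION
Constraint 3 (X != W) on D(X)={5} D(W)={1,3,7,8}: no change => not a revision
Constraint 4 (W + V = X) on D(W)={1,3,7,8} D(V)={1} D(X)={5}: W {1,3,7,8}->{}; V {1}->{}; X {5}->{} => REVISION
Total revisions = 3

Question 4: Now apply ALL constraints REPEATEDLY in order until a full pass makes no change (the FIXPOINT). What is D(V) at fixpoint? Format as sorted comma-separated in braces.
pass 0 (initial): D(V)={1,2,5,6,8}
pass 1: U {2,3,6,8}->{6}; V {1,2,5,6,8}->{}; W {1,3,7,8}->{}; X {2,5,7,8}->{}
pass 2: U {6}->{}
pass 3: no change
Fixpoint after 3 passes: D(V) = {}

Answer: {}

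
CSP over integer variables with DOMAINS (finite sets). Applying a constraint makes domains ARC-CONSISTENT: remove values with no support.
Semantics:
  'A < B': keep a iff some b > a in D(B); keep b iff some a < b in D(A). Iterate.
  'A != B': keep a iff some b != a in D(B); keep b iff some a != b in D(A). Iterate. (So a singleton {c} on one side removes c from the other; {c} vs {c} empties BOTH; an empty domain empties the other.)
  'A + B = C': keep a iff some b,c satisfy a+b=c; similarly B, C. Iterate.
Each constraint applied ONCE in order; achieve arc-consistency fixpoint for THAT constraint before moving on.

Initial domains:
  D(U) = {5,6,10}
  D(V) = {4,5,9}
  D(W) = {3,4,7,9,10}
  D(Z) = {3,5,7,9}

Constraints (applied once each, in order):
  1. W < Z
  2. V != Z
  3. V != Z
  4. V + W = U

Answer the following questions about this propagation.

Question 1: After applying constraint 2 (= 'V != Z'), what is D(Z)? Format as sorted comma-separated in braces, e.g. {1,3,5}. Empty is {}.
Answer: {5,7,9}

Derivation:
Constraint 1 (W < Z) on D(W)={3,4,7,9,10} D(Z)={3,5,7,9}: W {3,4,7,9,10}->{3,4,7}; Z {3,5,7,9}->{5,7,9}
Constraint 2 (V != Z) on D(V)={4,5,9} D(Z)={5,7,9}: no change
So after constraint 2: D(Z) = {5,7,9}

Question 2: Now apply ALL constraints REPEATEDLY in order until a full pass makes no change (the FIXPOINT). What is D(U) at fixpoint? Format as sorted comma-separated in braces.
Answer: {}

Derivation:
pass 0 (initial): D(U)={5,6,10}
pass 1: U {5,6,10}->{}; V {4,5,9}->{}; W {3,4,7,9,10}->{}; Z {3,5,7,9}->{5,7,9}
pass 2: Z {5,7,9}->{}
pass 3: no change
Fixpoint after 3 passes: D(U) = {}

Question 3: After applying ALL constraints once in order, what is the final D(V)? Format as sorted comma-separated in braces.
Constraint 1 (W < Z) on D(W)={3,4,7,9,10} D(Z)={3,5,7,9}: W {3,4,7,9,10}->{3,4,7}; Z {3,5,7,9}->{5,7,9}
Constraint 2 (V != Z) on D(V)={4,5,9} D(Z)={5,7,9}: no change
Constraint 3 (V != Z) on D(V)={4,5,9} D(Z)={5,7,9}: no change
Constraint 4 (V + W = U) on D(V)={4,5,9} D(W)={3,4,7} D(U)={5,6,10}: V {4,5,9}->{}; W {3,4,7}->{}; U {5,6,10}->{}
So after all 4 constraints: D(V) = {}

Answer: {}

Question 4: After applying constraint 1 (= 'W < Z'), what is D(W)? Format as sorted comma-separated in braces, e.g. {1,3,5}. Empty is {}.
Constraint 1 (W < Z) on D(W)={3,4,7,9,10} D(Z)={3,5,7,9}: W {3,4,7,9,10}->{3,4,7}; Z {3,5,7,9}->{5,7,9}
So after constraint 1: D(W) = {3,4,7}

Answer: {3,4,7}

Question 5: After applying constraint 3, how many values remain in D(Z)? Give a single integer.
Constraint 1 (W < Z) on D(W)={3,4,7,9,10} D(Z)={3,5,7,9}: W {3,4,7,9,10}->{3,4,7}; Z {3,5,7,9}->{5,7,9}
Constraint 2 (V != Z) on D(V)={4,5,9} D(Z)={5,7,9}: no change
Constraint 3 (V != Z) on D(V)={4,5,9} D(Z)={5,7,9}: no change
So after constraint 3: D(Z)={5,7,9}, size = 3

Answer: 3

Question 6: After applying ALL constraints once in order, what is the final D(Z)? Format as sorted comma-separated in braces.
Answer: {5,7,9}

Derivation:
Constraint 1 (W < Z) on D(W)={3,4,7,9,10} D(Z)={3,5,7,9}: W {3,4,7,9,10}->{3,4,7}; Z {3,5,7,9}->{5,7,9}
Constraint 2 (V != Z) on D(V)={4,5,9} D(Z)={5,7,9}: no change
Constraint 3 (V != Z) on D(V)={4,5,9} D(Z)={5,7,9}: no change
Constraint 4 (V + W = U) on D(V)={4,5,9} D(W)={3,4,7} D(U)={5,6,10}: V {4,5,9}->{}; W {3,4,7}->{}; U {5,6,10}->{}
So after all 4 constraints: D(Z) = {5,7,9}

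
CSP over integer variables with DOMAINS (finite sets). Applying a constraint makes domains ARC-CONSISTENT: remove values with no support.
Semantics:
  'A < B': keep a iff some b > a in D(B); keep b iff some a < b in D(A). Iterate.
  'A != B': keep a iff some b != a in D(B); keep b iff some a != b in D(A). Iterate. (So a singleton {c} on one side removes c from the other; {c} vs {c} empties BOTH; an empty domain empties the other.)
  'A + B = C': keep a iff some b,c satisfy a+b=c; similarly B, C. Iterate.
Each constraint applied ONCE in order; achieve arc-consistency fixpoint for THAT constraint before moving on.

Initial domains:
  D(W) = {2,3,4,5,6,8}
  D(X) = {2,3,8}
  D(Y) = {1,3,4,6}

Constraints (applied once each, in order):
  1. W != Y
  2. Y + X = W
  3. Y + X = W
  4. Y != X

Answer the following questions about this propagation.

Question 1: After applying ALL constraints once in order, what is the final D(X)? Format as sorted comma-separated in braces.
Constraint 1 (W != Y) on D(W)={2,3,4,5,6,8} D(Y)={1,3,4,6}: no change
Constraint 2 (Y + X = W) on D(Y)={1,3,4,6} D(X)={2,3,8} D(W)={2,3,4,5,6,8}: X {2,3,8}->{2,3}; W {2,3,4,5,6,8}->{3,4,5,6,8}
Constraint 3 (Y + X = W) on D(Y)={1,3,4,6} D(X)={2,3} D(W)={3,4,5,6,8}: no change
Constraint 4 (Y != X) on D(Y)={1,3,4,6} D(X)={2,3}: no change
So after all 4 constraints: D(X) = {2,3}

Answer: {2,3}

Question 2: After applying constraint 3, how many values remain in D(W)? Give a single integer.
Answer: 5

Derivation:
Constraint 1 (W != Y) on D(W)={2,3,4,5,6,8} D(Y)={1,3,4,6}: no change
Constraint 2 (Y + X = W) on D(Y)={1,3,4,6} D(X)={2,3,8} D(W)={2,3,4,5,6,8}: X {2,3,8}->{2,3}; W {2,3,4,5,6,8}->{3,4,5,6,8}
Constraint 3 (Y + X = W) on D(Y)={1,3,4,6} D(X)={2,3} D(W)={3,4,5,6,8}: no change
So after constraint 3: D(W)={3,4,5,6,8}, size = 5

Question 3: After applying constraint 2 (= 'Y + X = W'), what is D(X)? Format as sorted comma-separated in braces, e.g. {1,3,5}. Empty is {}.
Answer: {2,3}

Derivation:
Constraint 1 (W != Y) on D(W)={2,3,4,5,6,8} D(Y)={1,3,4,6}: no change
Constraint 2 (Y + X = W) on D(Y)={1,3,4,6} D(X)={2,3,8} D(W)={2,3,4,5,6,8}: X {2,3,8}->{2,3}; W {2,3,4,5,6,8}->{3,4,5,6,8}
So after constraint 2: D(X) = {2,3}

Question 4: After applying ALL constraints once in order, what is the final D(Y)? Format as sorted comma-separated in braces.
Constraint 1 (W != Y) on D(W)={2,3,4,5,6,8} D(Y)={1,3,4,6}: no change
Constraint 2 (Y + X = W) on D(Y)={1,3,4,6} D(X)={2,3,8} D(W)={2,3,4,5,6,8}: X {2,3,8}->{2,3}; W {2,3,4,5,6,8}->{3,4,5,6,8}
Constraint 3 (Y + X = W) on D(Y)={1,3,4,6} D(X)={2,3} D(W)={3,4,5,6,8}: no change
Constraint 4 (Y != X) on D(Y)={1,3,4,6} D(X)={2,3}: no change
So after all 4 constraints: D(Y) = {1,3,4,6}

Answer: {1,3,4,6}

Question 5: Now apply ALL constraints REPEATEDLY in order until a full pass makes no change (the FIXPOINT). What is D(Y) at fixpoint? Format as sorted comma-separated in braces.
Answer: {1,3,4,6}

Derivation:
pass 0 (initial): D(Y)={1,3,4,6}
pass 1: W {2,3,4,5,6,8}->{3,4,5,6,8}; X {2,3,8}->{2,3}
pass 2: no change
Fixpoint after 2 passes: D(Y) = {1,3,4,6}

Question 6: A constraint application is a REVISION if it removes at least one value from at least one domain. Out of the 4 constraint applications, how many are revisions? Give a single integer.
Constraint 1 (W != Y) on D(W)={2,3,4,5,6,8} D(Y)={1,3,4,6}: no change => not a revision
Constraint 2 (Y + X = W) on D(Y)={1,3,4,6} D(X)={2,3,8} D(W)={2,3,4,5,6,8}: X {2,3,8}->{2,3}; W {2,3,4,5,6,8}->{3,4,5,6,8} => REVISION
Constraint 3 (Y + X = W) on D(Y)={1,3,4,6} D(X)={2,3} D(W)={3,4,5,6,8}: no change => not a revision
Constraint 4 (Y != X) on D(Y)={1,3,4,6} D(X)={2,3}: no change => not a revision
Total revisions = 1

Answer: 1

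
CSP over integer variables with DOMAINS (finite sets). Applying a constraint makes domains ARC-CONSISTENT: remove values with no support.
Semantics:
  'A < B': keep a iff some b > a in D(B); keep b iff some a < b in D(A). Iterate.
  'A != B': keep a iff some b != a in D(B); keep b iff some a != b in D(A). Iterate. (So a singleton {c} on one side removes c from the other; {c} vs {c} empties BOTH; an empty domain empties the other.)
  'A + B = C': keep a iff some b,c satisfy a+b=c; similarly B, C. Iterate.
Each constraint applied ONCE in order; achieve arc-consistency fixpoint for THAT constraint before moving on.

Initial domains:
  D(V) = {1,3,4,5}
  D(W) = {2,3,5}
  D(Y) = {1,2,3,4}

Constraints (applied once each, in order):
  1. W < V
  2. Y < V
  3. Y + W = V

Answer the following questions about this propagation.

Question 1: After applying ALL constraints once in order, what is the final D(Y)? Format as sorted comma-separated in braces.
Answer: {1,2,3}

Derivation:
Constraint 1 (W < V) on D(W)={2,3,5} D(V)={1,3,4,5}: W {2,3,5}->{2,3}; V {1,3,4,5}->{3,4,5}
Constraint 2 (Y < V) on D(Y)={1,2,3,4} D(V)={3,4,5}: no change
Constraint 3 (Y + W = V) on D(Y)={1,2,3,4} D(W)={2,3} D(V)={3,4,5}: Y {1,2,3,4}->{1,2,3}
So after all 3 constraints: D(Y) = {1,2,3}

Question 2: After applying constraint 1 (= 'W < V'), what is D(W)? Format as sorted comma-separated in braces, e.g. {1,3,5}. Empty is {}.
Constraint 1 (W < V) on D(W)={2,3,5} D(V)={1,3,4,5}: W {2,3,5}->{2,3}; V {1,3,4,5}->{3,4,5}
So after constraint 1: D(W) = {2,3}

Answer: {2,3}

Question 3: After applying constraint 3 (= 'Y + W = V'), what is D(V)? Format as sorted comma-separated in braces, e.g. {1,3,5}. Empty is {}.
Constraint 1 (W < V) on D(W)={2,3,5} D(V)={1,3,4,5}: W {2,3,5}->{2,3}; V {1,3,4,5}->{3,4,5}
Constraint 2 (Y < V) on D(Y)={1,2,3,4} D(V)={3,4,5}: no change
Constraint 3 (Y + W = V) on D(Y)={1,2,3,4} D(W)={2,3} D(V)={3,4,5}: Y {1,2,3,4}->{1,2,3}
So after constraint 3: D(V) = {3,4,5}

Answer: {3,4,5}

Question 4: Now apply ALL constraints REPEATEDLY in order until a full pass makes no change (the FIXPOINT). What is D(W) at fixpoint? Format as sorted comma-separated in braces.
Answer: {2,3}

Derivation:
pass 0 (initial): D(W)={2,3,5}
pass 1: V {1,3,4,5}->{3,4,5}; W {2,3,5}->{2,3}; Y {1,2,3,4}->{1,2,3}
pass 2: no change
Fixpoint after 2 passes: D(W) = {2,3}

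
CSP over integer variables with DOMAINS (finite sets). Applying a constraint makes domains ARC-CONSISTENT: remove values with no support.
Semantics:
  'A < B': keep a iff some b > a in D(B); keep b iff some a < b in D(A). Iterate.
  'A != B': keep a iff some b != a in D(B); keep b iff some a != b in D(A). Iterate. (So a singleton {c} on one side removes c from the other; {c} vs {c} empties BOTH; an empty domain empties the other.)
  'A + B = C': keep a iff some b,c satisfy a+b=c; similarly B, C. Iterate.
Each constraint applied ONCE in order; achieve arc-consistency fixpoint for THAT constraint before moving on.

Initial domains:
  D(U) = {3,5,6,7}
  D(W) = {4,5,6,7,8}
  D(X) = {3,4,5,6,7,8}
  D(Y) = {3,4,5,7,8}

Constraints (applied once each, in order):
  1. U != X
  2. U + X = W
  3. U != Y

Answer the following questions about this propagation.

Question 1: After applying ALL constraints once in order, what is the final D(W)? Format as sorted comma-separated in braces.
Answer: {6,7,8}

Derivation:
Constraint 1 (U != X) on D(U)={3,5,6,7} D(X)={3,4,5,6,7,8}: no change
Constraint 2 (U + X = W) on D(U)={3,5,6,7} D(X)={3,4,5,6,7,8} D(W)={4,5,6,7,8}: U {3,5,6,7}->{3,5}; X {3,4,5,6,7,8}->{3,4,5}; W {4,5,6,7,8}->{6,7,8}
Constraint 3 (U != Y) on D(U)={3,5} D(Y)={3,4,5,7,8}: no change
So after all 3 constraints: D(W) = {6,7,8}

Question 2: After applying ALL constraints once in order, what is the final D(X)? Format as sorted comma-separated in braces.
Answer: {3,4,5}

Derivation:
Constraint 1 (U != X) on D(U)={3,5,6,7} D(X)={3,4,5,6,7,8}: no change
Constraint 2 (U + X = W) on D(U)={3,5,6,7} D(X)={3,4,5,6,7,8} D(W)={4,5,6,7,8}: U {3,5,6,7}->{3,5}; X {3,4,5,6,7,8}->{3,4,5}; W {4,5,6,7,8}->{6,7,8}
Constraint 3 (U != Y) on D(U)={3,5} D(Y)={3,4,5,7,8}: no change
So after all 3 constraints: D(X) = {3,4,5}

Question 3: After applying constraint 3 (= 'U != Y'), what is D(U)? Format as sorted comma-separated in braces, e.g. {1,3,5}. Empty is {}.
Answer: {3,5}

Derivation:
Constraint 1 (U != X) on D(U)={3,5,6,7} D(X)={3,4,5,6,7,8}: no change
Constraint 2 (U + X = W) on D(U)={3,5,6,7} D(X)={3,4,5,6,7,8} D(W)={4,5,6,7,8}: U {3,5,6,7}->{3,5}; X {3,4,5,6,7,8}->{3,4,5}; W {4,5,6,7,8}->{6,7,8}
Constraint 3 (U != Y) on D(U)={3,5} D(Y)={3,4,5,7,8}: no change
So after constraint 3: D(U) = {3,5}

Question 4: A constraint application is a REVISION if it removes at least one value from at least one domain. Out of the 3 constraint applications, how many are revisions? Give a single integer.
Constraint 1 (U != X) on D(U)={3,5,6,7} D(X)={3,4,5,6,7,8}: no change => not a revision
Constraint 2 (U + X = W) on D(U)={3,5,6,7} D(X)={3,4,5,6,7,8} D(W)={4,5,6,7,8}: U {3,5,6,7}->{3,5}; X {3,4,5,6,7,8}->{3,4,5}; W {4,5,6,7,8}->{6,7,8} => REVISION
Constraint 3 (U != Y) on D(U)={3,5} D(Y)={3,4,5,7,8}: no change => not a revision
Total revisions = 1

Answer: 1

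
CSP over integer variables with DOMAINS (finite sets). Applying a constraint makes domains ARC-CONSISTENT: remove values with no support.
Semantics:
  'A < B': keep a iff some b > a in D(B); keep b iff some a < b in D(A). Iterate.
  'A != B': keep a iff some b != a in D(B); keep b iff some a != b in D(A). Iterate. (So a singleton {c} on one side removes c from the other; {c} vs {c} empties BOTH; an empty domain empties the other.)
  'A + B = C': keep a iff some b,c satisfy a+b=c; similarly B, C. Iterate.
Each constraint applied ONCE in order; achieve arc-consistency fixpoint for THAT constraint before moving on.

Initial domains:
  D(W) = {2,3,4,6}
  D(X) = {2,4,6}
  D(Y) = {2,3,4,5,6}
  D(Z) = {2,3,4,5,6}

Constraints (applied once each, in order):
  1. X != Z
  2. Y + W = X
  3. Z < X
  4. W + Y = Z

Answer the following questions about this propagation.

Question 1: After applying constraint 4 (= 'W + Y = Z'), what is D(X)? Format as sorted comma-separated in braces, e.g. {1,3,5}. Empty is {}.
Answer: {4,6}

Derivation:
Constraint 1 (X != Z) on D(X)={2,4,6} D(Z)={2,3,4,5,6}: no change
Constraint 2 (Y + W = X) on D(Y)={2,3,4,5,6} D(W)={2,3,4,6} D(X)={2,4,6}: Y {2,3,4,5,6}->{2,3,4}; W {2,3,4,6}->{2,3,4}; X {2,4,6}->{4,6}
Constraint 3 (Z < X) on D(Z)={2,3,4,5,6} D(X)={4,6}: Z {2,3,4,5,6}->{2,3,4,5}
Constraint 4 (W + Y = Z) on D(W)={2,3,4} D(Y)={2,3,4} D(Z)={2,3,4,5}: W {2,3,4}->{2,3}; Y {2,3,4}->{2,3}; Z {2,3,4,5}->{4,5}
So after constraint 4: D(X) = {4,6}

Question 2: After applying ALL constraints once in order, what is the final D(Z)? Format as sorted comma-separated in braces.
Answer: {4,5}

Derivation:
Constraint 1 (X != Z) on D(X)={2,4,6} D(Z)={2,3,4,5,6}: no change
Constraint 2 (Y + W = X) on D(Y)={2,3,4,5,6} D(W)={2,3,4,6} D(X)={2,4,6}: Y {2,3,4,5,6}->{2,3,4}; W {2,3,4,6}->{2,3,4}; X {2,4,6}->{4,6}
Constraint 3 (Z < X) on D(Z)={2,3,4,5,6} D(X)={4,6}: Z {2,3,4,5,6}->{2,3,4,5}
Constraint 4 (W + Y = Z) on D(W)={2,3,4} D(Y)={2,3,4} D(Z)={2,3,4,5}: W {2,3,4}->{2,3}; Y {2,3,4}->{2,3}; Z {2,3,4,5}->{4,5}
So after all 4 constraints: D(Z) = {4,5}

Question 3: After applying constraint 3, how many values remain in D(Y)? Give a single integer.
Answer: 3

Derivation:
Constraint 1 (X != Z) on D(X)={2,4,6} D(Z)={2,3,4,5,6}: no change
Constraint 2 (Y + W = X) on D(Y)={2,3,4,5,6} D(W)={2,3,4,6} D(X)={2,4,6}: Y {2,3,4,5,6}->{2,3,4}; W {2,3,4,6}->{2,3,4}; X {2,4,6}->{4,6}
Constraint 3 (Z < X) on D(Z)={2,3,4,5,6} D(X)={4,6}: Z {2,3,4,5,6}->{2,3,4,5}
So after constraint 3: D(Y)={2,3,4}, size = 3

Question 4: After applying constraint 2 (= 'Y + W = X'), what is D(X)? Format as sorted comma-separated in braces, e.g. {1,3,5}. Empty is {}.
Constraint 1 (X != Z) on D(X)={2,4,6} D(Z)={2,3,4,5,6}: no change
Constraint 2 (Y + W = X) on D(Y)={2,3,4,5,6} D(W)={2,3,4,6} D(X)={2,4,6}: Y {2,3,4,5,6}->{2,3,4}; W {2,3,4,6}->{2,3,4}; X {2,4,6}->{4,6}
So after constraint 2: D(X) = {4,6}

Answer: {4,6}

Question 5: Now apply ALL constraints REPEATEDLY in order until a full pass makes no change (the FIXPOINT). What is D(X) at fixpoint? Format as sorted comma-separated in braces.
pass 0 (initial): D(X)={2,4,6}
pass 1: W {2,3,4,6}->{2,3}; X {2,4,6}->{4,6}; Y {2,3,4,5,6}->{2,3}; Z {2,3,4,5,6}->{4,5}
pass 2: X {4,6}->{6}
pass 3: W {2,3}->{}; Y {2,3}->{}; Z {4,5}->{}
pass 4: X {6}->{}
pass 5: no change
Fixpoint after 5 passes: D(X) = {}

Answer: {}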